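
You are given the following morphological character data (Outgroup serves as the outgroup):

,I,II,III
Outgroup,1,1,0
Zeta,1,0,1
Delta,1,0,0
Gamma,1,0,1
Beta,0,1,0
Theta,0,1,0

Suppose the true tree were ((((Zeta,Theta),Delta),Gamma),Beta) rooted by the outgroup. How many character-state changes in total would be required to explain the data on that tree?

Map each character onto ((((Zeta,Theta),Delta),Gamma),Beta) (rooted by Outgroup) and count the minimum state changes it requires (Fitch parsimony):
I: 2; II: 2; III: 2.
Total tree length = 6.

6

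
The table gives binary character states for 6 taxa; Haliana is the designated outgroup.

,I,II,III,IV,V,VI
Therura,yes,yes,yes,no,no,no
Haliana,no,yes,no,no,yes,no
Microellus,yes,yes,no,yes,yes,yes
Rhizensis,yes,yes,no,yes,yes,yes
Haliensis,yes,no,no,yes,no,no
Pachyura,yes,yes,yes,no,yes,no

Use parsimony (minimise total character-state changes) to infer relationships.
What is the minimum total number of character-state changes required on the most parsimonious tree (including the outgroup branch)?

Character polarity is set by the outgroup: the derived state is whichever differs from the outgroup's state, so for II, V the derived state is 'no', and for the remaining characters it is 'yes'.
All ingroup taxa share the derived state 'yes' for I; it defines the ingroup but does not resolve relationships within it.
II (derived state 'no') is unique to Haliensis (autapomorphy; uninformative for grouping).
Only Pachyura and Therura show the derived state 'yes' for III, supporting them as a clade.
IV: derived state 'yes' in Haliensis, Microellus, and Rhizensis only — synapomorphy for {Haliensis, Microellus, Rhizensis}.
V (state 'no') occurs in Haliensis and Therura but conflicts with the nesting implied by the other characters — most parsimoniously interpreted as homoplasy.
VI: derived state 'yes' in Microellus and Rhizensis only — synapomorphy for {Microellus, Rhizensis}.
Most parsimonious ingroup topology: ((Pachyura,Therura),((Microellus,Rhizensis),Haliensis)).
Changes per character on this tree: I: 1; II: 1; III: 1; IV: 1; V: 2; VI: 1.
Total = 7.

7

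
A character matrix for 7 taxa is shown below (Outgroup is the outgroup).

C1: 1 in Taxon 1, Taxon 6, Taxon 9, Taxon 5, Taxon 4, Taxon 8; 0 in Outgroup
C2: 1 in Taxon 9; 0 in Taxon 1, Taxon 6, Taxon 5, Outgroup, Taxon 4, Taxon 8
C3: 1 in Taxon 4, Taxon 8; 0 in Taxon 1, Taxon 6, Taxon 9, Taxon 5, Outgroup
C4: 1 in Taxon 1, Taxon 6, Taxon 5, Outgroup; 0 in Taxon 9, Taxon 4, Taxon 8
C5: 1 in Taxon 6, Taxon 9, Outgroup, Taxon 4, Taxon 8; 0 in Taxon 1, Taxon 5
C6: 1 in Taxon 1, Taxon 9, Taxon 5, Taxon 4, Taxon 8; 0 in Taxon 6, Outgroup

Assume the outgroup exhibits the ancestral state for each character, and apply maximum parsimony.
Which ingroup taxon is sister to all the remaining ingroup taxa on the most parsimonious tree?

Character polarity is set by the outgroup: the derived state is whichever differs from the outgroup's state, so for C4, C5 the derived state is '0', and for the remaining characters it is '1'.
C1 (derived state '1') is shared by all ingroup taxa — unites the whole ingroup.
C2 (derived state '1') is unique to Taxon 9 (autapomorphy; uninformative for grouping).
C3 (derived state '1') is shared by Taxon 4 and Taxon 8 — a synapomorphy uniting that clade.
C4: derived state '0' in Taxon 4, Taxon 8, and Taxon 9 only — synapomorphy for {Taxon 4, Taxon 8, Taxon 9}.
C5 (derived state '0') is shared by Taxon 1 and Taxon 5 — a synapomorphy uniting that clade.
Only Taxon 1, Taxon 4, Taxon 5, Taxon 8, and Taxon 9 show the derived state '1' for C6, supporting them as a clade.
Most parsimonious ingroup topology: (((Taxon 1,Taxon 5),((Taxon 8,Taxon 4),Taxon 9)),Taxon 6).
Taxon 6 is sister to the clade containing all other ingroup taxa, so it is the earliest-diverging (most basal) ingroup lineage.

Taxon 6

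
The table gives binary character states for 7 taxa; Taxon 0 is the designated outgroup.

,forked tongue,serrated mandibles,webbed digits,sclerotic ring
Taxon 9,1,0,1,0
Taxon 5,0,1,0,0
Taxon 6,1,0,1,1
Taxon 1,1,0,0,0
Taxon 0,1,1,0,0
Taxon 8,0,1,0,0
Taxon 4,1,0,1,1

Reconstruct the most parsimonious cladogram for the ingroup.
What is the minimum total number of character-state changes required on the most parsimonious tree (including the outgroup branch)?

Character polarity is set by the outgroup: the derived state is whichever differs from the outgroup's state, so for forked tongue, serrated mandibles the derived state is '0', and for the remaining characters it is '1'.
forked tongue (derived state '0') is shared by Taxon 5 and Taxon 8 — a synapomorphy uniting that clade.
serrated mandibles: derived state '0' in Taxon 1, Taxon 4, Taxon 6, and Taxon 9 only — synapomorphy for {Taxon 1, Taxon 4, Taxon 6, Taxon 9}.
Only Taxon 4, Taxon 6, and Taxon 9 show the derived state '1' for webbed digits, supporting them as a clade.
sclerotic ring: derived state '1' in Taxon 4 and Taxon 6 only — synapomorphy for {Taxon 4, Taxon 6}.
Most parsimonious ingroup topology: ((((Taxon 4,Taxon 6),Taxon 9),Taxon 1),(Taxon 5,Taxon 8)).
Changes per character on this tree: forked tongue: 1; serrated mandibles: 1; webbed digits: 1; sclerotic ring: 1.
Total = 4.

4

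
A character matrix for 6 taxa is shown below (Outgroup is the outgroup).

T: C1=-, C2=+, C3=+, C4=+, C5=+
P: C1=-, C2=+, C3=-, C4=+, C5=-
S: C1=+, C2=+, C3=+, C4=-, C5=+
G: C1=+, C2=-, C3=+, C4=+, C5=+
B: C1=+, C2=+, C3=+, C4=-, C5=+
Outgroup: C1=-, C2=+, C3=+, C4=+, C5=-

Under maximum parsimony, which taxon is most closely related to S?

Character polarity is set by the outgroup: the derived state is whichever differs from the outgroup's state, so for C2, C3, C4 the derived state is '-', and for the remaining characters it is '+'.
C1: derived state '+' in B, G, and S only — synapomorphy for {B, G, S}.
C2: derived state '-' in G only — an autapomorphy, so it tells us nothing about relationships among taxa.
C3: derived state '-' in P only — an autapomorphy, so it tells us nothing about relationships among taxa.
Only B and S show the derived state '-' for C4, supporting them as a clade.
C5: derived state '+' in B, G, S, and T only — synapomorphy for {B, G, S, T}.
Most parsimonious ingroup topology: (((G,(S,B)),T),P).
S and B form a cherry on this tree, so they are sister taxa.

B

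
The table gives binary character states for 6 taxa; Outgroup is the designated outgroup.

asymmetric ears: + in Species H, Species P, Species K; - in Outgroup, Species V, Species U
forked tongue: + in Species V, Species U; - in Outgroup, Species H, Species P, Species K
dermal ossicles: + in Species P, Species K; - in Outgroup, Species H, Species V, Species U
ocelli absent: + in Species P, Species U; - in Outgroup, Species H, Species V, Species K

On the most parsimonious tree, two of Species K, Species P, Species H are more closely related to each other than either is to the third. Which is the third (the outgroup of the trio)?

Species H

The outgroup has state '-' for every character, so '+' is the derived state throughout.
asymmetric ears: derived state '+' in Species H, Species K, and Species P only — synapomorphy for {Species H, Species K, Species P}.
forked tongue (derived state '+') is shared by Species U and Species V — a synapomorphy uniting that clade.
dermal ossicles: derived state '+' in Species K and Species P only — synapomorphy for {Species K, Species P}.
ocelli absent groups Species P and Species U, which is incompatible with the clades supported by the remaining characters; treating it as convergent (homoplasy) costs fewer steps than any alternative tree.
Most parsimonious ingroup topology: ((Species H,(Species P,Species K)),(Species V,Species U)).
Species P and Species K share a more recent common ancestor with each other than either does with Species H, so Species H is the least closely related of the three.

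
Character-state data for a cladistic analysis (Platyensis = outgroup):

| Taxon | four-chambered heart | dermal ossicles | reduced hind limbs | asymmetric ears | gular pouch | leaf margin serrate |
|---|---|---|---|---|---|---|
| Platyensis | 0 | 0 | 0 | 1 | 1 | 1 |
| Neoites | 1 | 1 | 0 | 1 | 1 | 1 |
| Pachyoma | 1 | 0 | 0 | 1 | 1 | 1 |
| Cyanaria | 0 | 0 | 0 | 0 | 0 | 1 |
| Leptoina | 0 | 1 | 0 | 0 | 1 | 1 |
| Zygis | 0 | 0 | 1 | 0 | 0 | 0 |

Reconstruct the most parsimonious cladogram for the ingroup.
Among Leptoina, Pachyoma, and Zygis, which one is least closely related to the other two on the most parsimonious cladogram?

Pachyoma

Character polarity is set by the outgroup: the derived state is whichever differs from the outgroup's state, so for asymmetric ears, gular pouch, leaf margin serrate the derived state is '0', and for the remaining characters it is '1'.
four-chambered heart: derived state '1' in Neoites and Pachyoma only — synapomorphy for {Neoites, Pachyoma}.
dermal ossicles (state '1') occurs in Leptoina and Neoites but conflicts with the nesting implied by the other characters — most parsimoniously interpreted as homoplasy.
reduced hind limbs (derived state '1') is unique to Zygis (autapomorphy; uninformative for grouping).
Only Cyanaria, Leptoina, and Zygis show the derived state '0' for asymmetric ears, supporting them as a clade.
Only Cyanaria and Zygis show the derived state '0' for gular pouch, supporting them as a clade.
leaf margin serrate (derived state '0') is unique to Zygis (autapomorphy; uninformative for grouping).
Most parsimonious ingroup topology: ((Neoites,Pachyoma),((Cyanaria,Zygis),Leptoina)).
Zygis and Leptoina share a more recent common ancestor with each other than either does with Pachyoma, so Pachyoma is the least closely related of the three.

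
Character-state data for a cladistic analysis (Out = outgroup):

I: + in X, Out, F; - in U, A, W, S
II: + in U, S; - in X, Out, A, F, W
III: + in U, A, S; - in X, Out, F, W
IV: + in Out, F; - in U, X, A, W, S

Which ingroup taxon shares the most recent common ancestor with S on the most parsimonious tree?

U

Character polarity is set by the outgroup: the derived state is whichever differs from the outgroup's state, so for I, IV the derived state is '-', and for the remaining characters it is '+'.
Only A, S, U, and W show the derived state '-' for I, supporting them as a clade.
Only S and U show the derived state '+' for II, supporting them as a clade.
III: derived state '+' in A, S, and U only — synapomorphy for {A, S, U}.
Only A, S, U, W, and X show the derived state '-' for IV, supporting them as a clade.
Most parsimonious ingroup topology: (((((U,S),A),W),X),F).
S and U form a cherry on this tree, so they are sister taxa.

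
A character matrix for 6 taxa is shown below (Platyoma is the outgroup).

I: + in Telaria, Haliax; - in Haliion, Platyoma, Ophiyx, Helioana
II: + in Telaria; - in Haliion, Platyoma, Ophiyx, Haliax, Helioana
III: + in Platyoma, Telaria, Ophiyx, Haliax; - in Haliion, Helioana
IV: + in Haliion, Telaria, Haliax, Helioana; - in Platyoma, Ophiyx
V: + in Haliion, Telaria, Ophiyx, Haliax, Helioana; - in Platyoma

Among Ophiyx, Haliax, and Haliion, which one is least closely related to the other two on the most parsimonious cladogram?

Character polarity is set by the outgroup: the derived state is whichever differs from the outgroup's state, so for III the derived state is '-', and for the remaining characters it is '+'.
I: derived state '+' in Haliax and Telaria only — synapomorphy for {Haliax, Telaria}.
II (derived state '+') is unique to Telaria (autapomorphy; uninformative for grouping).
III (derived state '-') is shared by Haliion and Helioana — a synapomorphy uniting that clade.
IV (derived state '+') is shared by Haliax, Haliion, Helioana, and Telaria — a synapomorphy uniting that clade.
All ingroup taxa share the derived state '+' for V; it defines the ingroup but does not resolve relationships within it.
Most parsimonious ingroup topology: (((Helioana,Haliion),(Telaria,Haliax)),Ophiyx).
Haliion and Haliax share a more recent common ancestor with each other than either does with Ophiyx, so Ophiyx is the least closely related of the three.

Ophiyx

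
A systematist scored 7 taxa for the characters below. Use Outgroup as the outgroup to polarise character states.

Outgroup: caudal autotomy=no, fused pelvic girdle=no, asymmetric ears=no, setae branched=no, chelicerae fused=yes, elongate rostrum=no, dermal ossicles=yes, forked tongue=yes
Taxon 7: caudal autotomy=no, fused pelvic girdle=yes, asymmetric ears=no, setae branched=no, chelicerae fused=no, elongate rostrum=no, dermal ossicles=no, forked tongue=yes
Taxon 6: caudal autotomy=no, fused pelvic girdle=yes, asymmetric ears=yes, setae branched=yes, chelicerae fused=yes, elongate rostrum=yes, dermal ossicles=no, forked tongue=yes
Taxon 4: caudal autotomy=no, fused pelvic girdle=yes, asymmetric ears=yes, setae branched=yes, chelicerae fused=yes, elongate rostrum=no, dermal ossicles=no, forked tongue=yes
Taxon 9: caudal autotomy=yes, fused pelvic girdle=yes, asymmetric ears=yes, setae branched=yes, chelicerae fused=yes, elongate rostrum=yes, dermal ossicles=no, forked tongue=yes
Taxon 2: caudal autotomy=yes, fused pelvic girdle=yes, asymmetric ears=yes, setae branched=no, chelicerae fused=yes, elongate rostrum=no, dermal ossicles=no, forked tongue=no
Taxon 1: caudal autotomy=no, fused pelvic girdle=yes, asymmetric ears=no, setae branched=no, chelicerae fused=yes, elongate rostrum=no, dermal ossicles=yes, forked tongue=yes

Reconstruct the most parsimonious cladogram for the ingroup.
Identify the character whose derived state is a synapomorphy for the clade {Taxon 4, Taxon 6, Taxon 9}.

setae branched

Character polarity is set by the outgroup: the derived state is whichever differs from the outgroup's state, so for chelicerae fused, dermal ossicles, forked tongue the derived state is 'no', and for the remaining characters it is 'yes'.
caudal autotomy groups Taxon 2 and Taxon 9, which is incompatible with the clades supported by the remaining characters; treating it as convergent (homoplasy) costs fewer steps than any alternative tree.
fused pelvic girdle (derived state 'yes') is shared by all ingroup taxa — unites the whole ingroup.
asymmetric ears (derived state 'yes') is shared by Taxon 2, Taxon 4, Taxon 6, and Taxon 9 — a synapomorphy uniting that clade.
Only Taxon 4, Taxon 6, and Taxon 9 show the derived state 'yes' for setae branched, supporting them as a clade.
chelicerae fused (derived state 'no') is unique to Taxon 7 (autapomorphy; uninformative for grouping).
elongate rostrum (derived state 'yes') is shared by Taxon 6 and Taxon 9 — a synapomorphy uniting that clade.
Only Taxon 2, Taxon 4, Taxon 6, Taxon 7, and Taxon 9 show the derived state 'no' for dermal ossicles, supporting them as a clade.
forked tongue: derived state 'no' in Taxon 2 only — an autapomorphy, so it tells us nothing about relationships among taxa.
Most parsimonious ingroup topology: ((Taxon 7,(((Taxon 6,Taxon 9),Taxon 4),Taxon 2)),Taxon 1).
The clade {Taxon 4, Taxon 6, Taxon 9} is supported by setae branched: its derived state 'yes' occurs in exactly those taxa and in no other taxon (including the outgroup).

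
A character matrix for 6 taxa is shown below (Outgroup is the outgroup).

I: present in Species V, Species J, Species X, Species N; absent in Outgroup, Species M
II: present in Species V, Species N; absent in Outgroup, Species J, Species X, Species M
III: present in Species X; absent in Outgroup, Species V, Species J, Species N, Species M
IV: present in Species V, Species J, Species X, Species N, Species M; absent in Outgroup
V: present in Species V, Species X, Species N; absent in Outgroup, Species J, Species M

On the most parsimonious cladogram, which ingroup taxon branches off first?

The outgroup has state 'absent' for every character, so 'present' is the derived state throughout.
Only Species J, Species N, Species V, and Species X show the derived state 'present' for I, supporting them as a clade.
II (derived state 'present') is shared by Species N and Species V — a synapomorphy uniting that clade.
III (derived state 'present') is unique to Species X (autapomorphy; uninformative for grouping).
All ingroup taxa share the derived state 'present' for IV; it defines the ingroup but does not resolve relationships within it.
V: derived state 'present' in Species N, Species V, and Species X only — synapomorphy for {Species N, Species V, Species X}.
Most parsimonious ingroup topology: ((((Species V,Species N),Species X),Species J),Species M).
Species M is sister to the clade containing all other ingroup taxa, so it is the earliest-diverging (most basal) ingroup lineage.

Species M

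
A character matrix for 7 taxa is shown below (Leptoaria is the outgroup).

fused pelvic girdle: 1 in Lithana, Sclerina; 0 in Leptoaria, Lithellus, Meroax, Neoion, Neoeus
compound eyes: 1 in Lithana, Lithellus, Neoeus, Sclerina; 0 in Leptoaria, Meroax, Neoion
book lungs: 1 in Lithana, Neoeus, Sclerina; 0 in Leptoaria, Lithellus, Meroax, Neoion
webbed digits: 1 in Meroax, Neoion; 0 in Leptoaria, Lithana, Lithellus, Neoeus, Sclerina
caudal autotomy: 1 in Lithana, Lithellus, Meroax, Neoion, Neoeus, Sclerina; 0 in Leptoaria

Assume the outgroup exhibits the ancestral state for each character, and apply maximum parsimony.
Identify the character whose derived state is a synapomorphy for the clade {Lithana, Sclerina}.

The outgroup has state '0' for every character, so '1' is the derived state throughout.
Only Lithana and Sclerina show the derived state '1' for fused pelvic girdle, supporting them as a clade.
compound eyes (derived state '1') is shared by Lithana, Lithellus, Neoeus, and Sclerina — a synapomorphy uniting that clade.
book lungs (derived state '1') is shared by Lithana, Neoeus, and Sclerina — a synapomorphy uniting that clade.
Only Meroax and Neoion show the derived state '1' for webbed digits, supporting them as a clade.
caudal autotomy (derived state '1') is shared by all ingroup taxa — unites the whole ingroup.
Most parsimonious ingroup topology: ((((Lithana,Sclerina),Neoeus),Lithellus),(Meroax,Neoion)).
The clade {Lithana, Sclerina} is supported by fused pelvic girdle: its derived state '1' occurs in exactly those taxa and in no other taxon (including the outgroup).

fused pelvic girdle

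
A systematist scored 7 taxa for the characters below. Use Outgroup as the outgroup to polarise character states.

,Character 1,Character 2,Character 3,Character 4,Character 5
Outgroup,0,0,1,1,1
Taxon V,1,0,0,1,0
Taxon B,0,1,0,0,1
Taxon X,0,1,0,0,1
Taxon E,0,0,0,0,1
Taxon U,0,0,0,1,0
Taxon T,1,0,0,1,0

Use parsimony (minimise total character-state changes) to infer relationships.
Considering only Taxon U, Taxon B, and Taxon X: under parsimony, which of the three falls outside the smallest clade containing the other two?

Taxon U

Character polarity is set by the outgroup: the derived state is whichever differs from the outgroup's state, so for Character 3, Character 4, Character 5 the derived state is '0', and for the remaining characters it is '1'.
Character 1: derived state '1' in Taxon T and Taxon V only — synapomorphy for {Taxon T, Taxon V}.
Only Taxon B and Taxon X show the derived state '1' for Character 2, supporting them as a clade.
All ingroup taxa share the derived state '0' for Character 3; it defines the ingroup but does not resolve relationships within it.
Only Taxon B, Taxon E, and Taxon X show the derived state '0' for Character 4, supporting them as a clade.
Character 5: derived state '0' in Taxon T, Taxon U, and Taxon V only — synapomorphy for {Taxon T, Taxon U, Taxon V}.
Most parsimonious ingroup topology: (((Taxon V,Taxon T),Taxon U),((Taxon B,Taxon X),Taxon E)).
Taxon X and Taxon B share a more recent common ancestor with each other than either does with Taxon U, so Taxon U is the least closely related of the three.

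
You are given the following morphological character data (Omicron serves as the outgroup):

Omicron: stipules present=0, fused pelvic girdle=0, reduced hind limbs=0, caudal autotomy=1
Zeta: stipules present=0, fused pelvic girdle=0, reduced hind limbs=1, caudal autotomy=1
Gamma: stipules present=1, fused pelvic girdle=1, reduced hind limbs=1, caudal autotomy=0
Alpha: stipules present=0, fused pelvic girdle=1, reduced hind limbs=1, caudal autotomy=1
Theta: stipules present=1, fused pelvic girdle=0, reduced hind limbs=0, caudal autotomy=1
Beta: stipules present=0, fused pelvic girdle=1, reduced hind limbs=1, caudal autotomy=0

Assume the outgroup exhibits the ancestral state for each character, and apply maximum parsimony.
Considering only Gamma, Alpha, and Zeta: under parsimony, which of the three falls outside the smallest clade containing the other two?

Character polarity is set by the outgroup: the derived state is whichever differs from the outgroup's state, so for caudal autotomy the derived state is '0', and for the remaining characters it is '1'.
stipules present groups Gamma and Theta, which is incompatible with the clades supported by the remaining characters; treating it as convergent (homoplasy) costs fewer steps than any alternative tree.
fused pelvic girdle (derived state '1') is shared by Alpha, Beta, and Gamma — a synapomorphy uniting that clade.
reduced hind limbs (derived state '1') is shared by Alpha, Beta, Gamma, and Zeta — a synapomorphy uniting that clade.
caudal autotomy: derived state '0' in Beta and Gamma only — synapomorphy for {Beta, Gamma}.
Most parsimonious ingroup topology: ((Zeta,((Gamma,Beta),Alpha)),Theta).
Gamma and Alpha share a more recent common ancestor with each other than either does with Zeta, so Zeta is the least closely related of the three.

Zeta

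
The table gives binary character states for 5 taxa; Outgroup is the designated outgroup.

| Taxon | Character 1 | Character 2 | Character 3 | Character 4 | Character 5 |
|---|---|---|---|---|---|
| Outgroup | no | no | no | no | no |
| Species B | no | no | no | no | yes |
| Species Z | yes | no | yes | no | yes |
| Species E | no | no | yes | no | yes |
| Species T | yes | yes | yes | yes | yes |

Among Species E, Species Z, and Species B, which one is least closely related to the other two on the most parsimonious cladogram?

Species B

The outgroup has state 'no' for every character, so 'yes' is the derived state throughout.
Only Species T and Species Z show the derived state 'yes' for Character 1, supporting them as a clade.
Character 2: derived state 'yes' in Species T only — an autapomorphy, so it tells us nothing about relationships among taxa.
Character 3 (derived state 'yes') is shared by Species E, Species T, and Species Z — a synapomorphy uniting that clade.
Character 4: derived state 'yes' in Species T only — an autapomorphy, so it tells us nothing about relationships among taxa.
Character 5 (derived state 'yes') is shared by all ingroup taxa — unites the whole ingroup.
Most parsimonious ingroup topology: (Species B,((Species Z,Species T),Species E)).
Species E and Species Z share a more recent common ancestor with each other than either does with Species B, so Species B is the least closely related of the three.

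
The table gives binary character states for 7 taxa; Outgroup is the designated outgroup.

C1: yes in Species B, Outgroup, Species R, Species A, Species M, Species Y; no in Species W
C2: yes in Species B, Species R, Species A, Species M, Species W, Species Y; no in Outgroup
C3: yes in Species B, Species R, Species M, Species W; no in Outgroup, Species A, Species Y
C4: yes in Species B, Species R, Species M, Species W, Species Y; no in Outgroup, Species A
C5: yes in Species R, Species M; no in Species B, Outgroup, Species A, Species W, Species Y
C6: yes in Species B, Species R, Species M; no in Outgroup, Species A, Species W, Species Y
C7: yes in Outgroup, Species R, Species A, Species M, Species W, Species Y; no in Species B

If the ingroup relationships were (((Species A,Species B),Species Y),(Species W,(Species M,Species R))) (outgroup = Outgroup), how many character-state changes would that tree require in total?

Map each character onto (((Species A,Species B),Species Y),(Species W,(Species M,Species R))) (rooted by Outgroup) and count the minimum state changes it requires (Fitch parsimony):
C1: 1; C2: 1; C3: 2; C4: 2; C5: 1; C6: 2; C7: 1.
Total tree length = 10.

10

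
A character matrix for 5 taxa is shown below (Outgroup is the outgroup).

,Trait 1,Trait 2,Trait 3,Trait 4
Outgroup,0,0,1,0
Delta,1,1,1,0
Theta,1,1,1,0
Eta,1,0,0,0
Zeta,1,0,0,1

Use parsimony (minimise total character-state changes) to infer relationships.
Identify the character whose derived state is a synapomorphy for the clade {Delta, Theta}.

Trait 2

Character polarity is set by the outgroup: the derived state is whichever differs from the outgroup's state, so for Trait 3 the derived state is '0', and for the remaining characters it is '1'.
Trait 1 (derived state '1') is shared by all ingroup taxa — unites the whole ingroup.
Trait 2: derived state '1' in Delta and Theta only — synapomorphy for {Delta, Theta}.
Only Eta and Zeta show the derived state '0' for Trait 3, supporting them as a clade.
Trait 4: derived state '1' in Zeta only — an autapomorphy, so it tells us nothing about relationships among taxa.
Most parsimonious ingroup topology: ((Eta,Zeta),(Delta,Theta)).
The clade {Delta, Theta} is supported by Trait 2: its derived state '1' occurs in exactly those taxa and in no other taxon (including the outgroup).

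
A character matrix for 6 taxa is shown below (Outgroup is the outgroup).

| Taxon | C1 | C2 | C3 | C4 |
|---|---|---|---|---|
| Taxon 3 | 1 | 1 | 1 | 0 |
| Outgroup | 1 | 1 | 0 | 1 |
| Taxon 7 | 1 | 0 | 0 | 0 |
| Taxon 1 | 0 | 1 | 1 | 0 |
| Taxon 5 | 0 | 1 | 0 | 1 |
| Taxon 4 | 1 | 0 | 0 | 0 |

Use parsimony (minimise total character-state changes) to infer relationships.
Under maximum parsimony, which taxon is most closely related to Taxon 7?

Taxon 4

Character polarity is set by the outgroup: the derived state is whichever differs from the outgroup's state, so for C1, C2, C4 the derived state is '0', and for the remaining characters it is '1'.
C1 groups Taxon 1 and Taxon 5, which is incompatible with the clades supported by the remaining characters; treating it as convergent (homoplasy) costs fewer steps than any alternative tree.
C2: derived state '0' in Taxon 4 and Taxon 7 only — synapomorphy for {Taxon 4, Taxon 7}.
C3: derived state '1' in Taxon 1 and Taxon 3 only — synapomorphy for {Taxon 1, Taxon 3}.
Only Taxon 1, Taxon 3, Taxon 4, and Taxon 7 show the derived state '0' for C4, supporting them as a clade.
Most parsimonious ingroup topology: (((Taxon 1,Taxon 3),(Taxon 4,Taxon 7)),Taxon 5).
Taxon 7 and Taxon 4 form a cherry on this tree, so they are sister taxa.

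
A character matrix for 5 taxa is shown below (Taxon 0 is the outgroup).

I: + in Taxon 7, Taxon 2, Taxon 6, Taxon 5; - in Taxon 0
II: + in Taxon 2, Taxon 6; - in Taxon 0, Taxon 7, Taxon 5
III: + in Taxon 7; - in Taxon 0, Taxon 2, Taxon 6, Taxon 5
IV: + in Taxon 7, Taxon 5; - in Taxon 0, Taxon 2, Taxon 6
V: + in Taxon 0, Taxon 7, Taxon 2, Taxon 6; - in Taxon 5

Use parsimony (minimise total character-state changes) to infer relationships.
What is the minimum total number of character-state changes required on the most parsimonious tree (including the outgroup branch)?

5

Character polarity is set by the outgroup: the derived state is whichever differs from the outgroup's state, so for V the derived state is '-', and for the remaining characters it is '+'.
I (derived state '+') is shared by all ingroup taxa — unites the whole ingroup.
Only Taxon 2 and Taxon 6 show the derived state '+' for II, supporting them as a clade.
III: derived state '+' in Taxon 7 only — an autapomorphy, so it tells us nothing about relationships among taxa.
Only Taxon 5 and Taxon 7 show the derived state '+' for IV, supporting them as a clade.
V (derived state '-') is unique to Taxon 5 (autapomorphy; uninformative for grouping).
Most parsimonious ingroup topology: ((Taxon 7,Taxon 5),(Taxon 2,Taxon 6)).
Changes per character on this tree: I: 1; II: 1; III: 1; IV: 1; V: 1.
Total = 5.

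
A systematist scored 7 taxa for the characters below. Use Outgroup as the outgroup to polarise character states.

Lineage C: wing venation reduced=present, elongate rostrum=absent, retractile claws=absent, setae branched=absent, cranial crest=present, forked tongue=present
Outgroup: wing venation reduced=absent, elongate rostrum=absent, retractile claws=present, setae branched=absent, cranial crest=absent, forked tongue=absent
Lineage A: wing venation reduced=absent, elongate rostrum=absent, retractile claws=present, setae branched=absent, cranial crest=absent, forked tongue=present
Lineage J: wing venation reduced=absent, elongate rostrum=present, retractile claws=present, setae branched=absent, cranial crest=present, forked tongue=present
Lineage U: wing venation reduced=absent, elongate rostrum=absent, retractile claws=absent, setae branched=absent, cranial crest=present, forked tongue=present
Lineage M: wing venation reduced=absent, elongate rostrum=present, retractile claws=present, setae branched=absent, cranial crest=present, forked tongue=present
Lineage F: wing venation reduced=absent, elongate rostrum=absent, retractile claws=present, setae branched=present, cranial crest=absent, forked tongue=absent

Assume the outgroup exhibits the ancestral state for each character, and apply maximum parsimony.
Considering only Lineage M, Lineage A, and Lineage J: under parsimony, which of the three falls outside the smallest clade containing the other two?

Character polarity is set by the outgroup: the derived state is whichever differs from the outgroup's state, so for retractile claws the derived state is 'absent', and for the remaining characters it is 'present'.
wing venation reduced (derived state 'present') is unique to Lineage C (autapomorphy; uninformative for grouping).
Only Lineage J and Lineage M show the derived state 'present' for elongate rostrum, supporting them as a clade.
retractile claws (derived state 'absent') is shared by Lineage C and Lineage U — a synapomorphy uniting that clade.
setae branched (derived state 'present') is unique to Lineage F (autapomorphy; uninformative for grouping).
Only Lineage C, Lineage J, Lineage M, and Lineage U show the derived state 'present' for cranial crest, supporting them as a clade.
forked tongue (derived state 'present') is shared by Lineage A, Lineage C, Lineage J, Lineage M, and Lineage U — a synapomorphy uniting that clade.
Most parsimonious ingroup topology: ((Lineage A,((Lineage C,Lineage U),(Lineage M,Lineage J))),Lineage F).
Lineage M and Lineage J share a more recent common ancestor with each other than either does with Lineage A, so Lineage A is the least closely related of the three.

Lineage A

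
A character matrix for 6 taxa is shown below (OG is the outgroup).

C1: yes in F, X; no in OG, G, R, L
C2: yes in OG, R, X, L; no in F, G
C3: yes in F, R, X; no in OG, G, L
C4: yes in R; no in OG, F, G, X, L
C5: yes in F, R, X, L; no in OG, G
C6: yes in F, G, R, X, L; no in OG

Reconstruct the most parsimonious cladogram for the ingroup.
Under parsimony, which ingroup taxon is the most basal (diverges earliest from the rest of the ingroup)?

G

Character polarity is set by the outgroup: the derived state is whichever differs from the outgroup's state, so for C2 the derived state is 'no', and for the remaining characters it is 'yes'.
C1 (derived state 'yes') is shared by F and X — a synapomorphy uniting that clade.
C2 (state 'no') occurs in F and G but conflicts with the nesting implied by the other characters — most parsimoniously interpreted as homoplasy.
C3 (derived state 'yes') is shared by F, R, and X — a synapomorphy uniting that clade.
C4: derived state 'yes' in R only — an autapomorphy, so it tells us nothing about relationships among taxa.
C5 (derived state 'yes') is shared by F, L, R, and X — a synapomorphy uniting that clade.
All ingroup taxa share the derived state 'yes' for C6; it defines the ingroup but does not resolve relationships within it.
Most parsimonious ingroup topology: ((((F,X),R),L),G).
G is sister to the clade containing all other ingroup taxa, so it is the earliest-diverging (most basal) ingroup lineage.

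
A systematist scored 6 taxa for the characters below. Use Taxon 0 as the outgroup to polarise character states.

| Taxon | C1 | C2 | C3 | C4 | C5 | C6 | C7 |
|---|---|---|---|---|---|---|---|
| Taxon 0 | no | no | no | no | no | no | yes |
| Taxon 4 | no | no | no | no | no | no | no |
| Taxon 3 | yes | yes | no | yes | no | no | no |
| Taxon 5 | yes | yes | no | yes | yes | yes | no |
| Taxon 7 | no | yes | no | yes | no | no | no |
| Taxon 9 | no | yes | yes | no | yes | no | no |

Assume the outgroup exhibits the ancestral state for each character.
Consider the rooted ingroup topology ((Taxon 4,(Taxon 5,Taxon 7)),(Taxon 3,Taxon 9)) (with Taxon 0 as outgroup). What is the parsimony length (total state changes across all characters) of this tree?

Map each character onto ((Taxon 4,(Taxon 5,Taxon 7)),(Taxon 3,Taxon 9)) (rooted by Taxon 0) and count the minimum state changes it requires (Fitch parsimony):
C1: 2; C2: 2; C3: 1; C4: 2; C5: 2; C6: 1; C7: 1.
Total tree length = 11.

11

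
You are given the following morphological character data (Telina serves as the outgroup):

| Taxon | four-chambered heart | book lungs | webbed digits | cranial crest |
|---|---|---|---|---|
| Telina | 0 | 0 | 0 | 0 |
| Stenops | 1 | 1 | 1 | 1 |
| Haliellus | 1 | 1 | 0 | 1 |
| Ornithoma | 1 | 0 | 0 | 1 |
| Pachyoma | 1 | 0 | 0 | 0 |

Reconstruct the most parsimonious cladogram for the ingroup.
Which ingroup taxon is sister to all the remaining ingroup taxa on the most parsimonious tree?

Pachyoma

The outgroup has state '0' for every character, so '1' is the derived state throughout.
All ingroup taxa share the derived state '1' for four-chambered heart; it defines the ingroup but does not resolve relationships within it.
book lungs (derived state '1') is shared by Haliellus and Stenops — a synapomorphy uniting that clade.
webbed digits (derived state '1') is unique to Stenops (autapomorphy; uninformative for grouping).
Only Haliellus, Ornithoma, and Stenops show the derived state '1' for cranial crest, supporting them as a clade.
Most parsimonious ingroup topology: (((Stenops,Haliellus),Ornithoma),Pachyoma).
Pachyoma is sister to the clade containing all other ingroup taxa, so it is the earliest-diverging (most basal) ingroup lineage.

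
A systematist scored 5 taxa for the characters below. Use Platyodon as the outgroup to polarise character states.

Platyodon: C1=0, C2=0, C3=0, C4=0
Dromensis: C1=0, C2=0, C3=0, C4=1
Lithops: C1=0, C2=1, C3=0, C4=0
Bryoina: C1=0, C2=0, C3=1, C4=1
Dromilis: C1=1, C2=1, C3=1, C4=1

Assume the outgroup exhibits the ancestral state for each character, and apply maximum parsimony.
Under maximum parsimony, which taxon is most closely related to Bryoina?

Dromilis

The outgroup has state '0' for every character, so '1' is the derived state throughout.
C1 (derived state '1') is unique to Dromilis (autapomorphy; uninformative for grouping).
C2 (state '1') occurs in Dromilis and Lithops but conflicts with the nesting implied by the other characters — most parsimoniously interpreted as homoplasy.
C3 (derived state '1') is shared by Bryoina and Dromilis — a synapomorphy uniting that clade.
C4 (derived state '1') is shared by Bryoina, Dromensis, and Dromilis — a synapomorphy uniting that clade.
Most parsimonious ingroup topology: ((Dromensis,(Bryoina,Dromilis)),Lithops).
Bryoina and Dromilis form a cherry on this tree, so they are sister taxa.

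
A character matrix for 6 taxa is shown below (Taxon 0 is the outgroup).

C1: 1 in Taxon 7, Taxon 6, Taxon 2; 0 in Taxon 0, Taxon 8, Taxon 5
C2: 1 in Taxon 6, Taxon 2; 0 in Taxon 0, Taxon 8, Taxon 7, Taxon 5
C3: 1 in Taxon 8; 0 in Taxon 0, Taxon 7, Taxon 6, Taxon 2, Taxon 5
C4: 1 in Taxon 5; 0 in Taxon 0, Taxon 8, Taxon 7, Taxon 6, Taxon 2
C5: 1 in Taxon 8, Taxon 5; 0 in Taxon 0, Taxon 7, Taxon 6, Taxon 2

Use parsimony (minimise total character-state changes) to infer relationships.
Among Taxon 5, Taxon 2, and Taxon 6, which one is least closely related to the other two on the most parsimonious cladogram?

The outgroup has state '0' for every character, so '1' is the derived state throughout.
C1: derived state '1' in Taxon 2, Taxon 6, and Taxon 7 only — synapomorphy for {Taxon 2, Taxon 6, Taxon 7}.
Only Taxon 2 and Taxon 6 show the derived state '1' for C2, supporting them as a clade.
C3: derived state '1' in Taxon 8 only — an autapomorphy, so it tells us nothing about relationships among taxa.
C4 (derived state '1') is unique to Taxon 5 (autapomorphy; uninformative for grouping).
C5 (derived state '1') is shared by Taxon 5 and Taxon 8 — a synapomorphy uniting that clade.
Most parsimonious ingroup topology: ((Taxon 8,Taxon 5),(Taxon 7,(Taxon 6,Taxon 2))).
Taxon 2 and Taxon 6 share a more recent common ancestor with each other than either does with Taxon 5, so Taxon 5 is the least closely related of the three.

Taxon 5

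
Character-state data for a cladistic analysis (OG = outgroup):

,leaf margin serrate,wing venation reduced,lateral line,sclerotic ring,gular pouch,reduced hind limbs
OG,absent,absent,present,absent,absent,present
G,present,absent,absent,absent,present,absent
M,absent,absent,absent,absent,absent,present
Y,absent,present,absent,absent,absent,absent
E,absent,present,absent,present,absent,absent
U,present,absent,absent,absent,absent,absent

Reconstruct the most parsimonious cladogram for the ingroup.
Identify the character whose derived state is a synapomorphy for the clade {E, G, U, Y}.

Character polarity is set by the outgroup: the derived state is whichever differs from the outgroup's state, so for lateral line, reduced hind limbs the derived state is 'absent', and for the remaining characters it is 'present'.
leaf margin serrate (derived state 'present') is shared by G and U — a synapomorphy uniting that clade.
wing venation reduced: derived state 'present' in E and Y only — synapomorphy for {E, Y}.
All ingroup taxa share the derived state 'absent' for lateral line; it defines the ingroup but does not resolve relationships within it.
sclerotic ring (derived state 'present') is unique to E (autapomorphy; uninformative for grouping).
gular pouch (derived state 'present') is unique to G (autapomorphy; uninformative for grouping).
reduced hind limbs (derived state 'absent') is shared by E, G, U, and Y — a synapomorphy uniting that clade.
Most parsimonious ingroup topology: (((G,U),(Y,E)),M).
The clade {E, G, U, Y} is supported by reduced hind limbs: its derived state 'absent' occurs in exactly those taxa and in no other taxon (including the outgroup).

reduced hind limbs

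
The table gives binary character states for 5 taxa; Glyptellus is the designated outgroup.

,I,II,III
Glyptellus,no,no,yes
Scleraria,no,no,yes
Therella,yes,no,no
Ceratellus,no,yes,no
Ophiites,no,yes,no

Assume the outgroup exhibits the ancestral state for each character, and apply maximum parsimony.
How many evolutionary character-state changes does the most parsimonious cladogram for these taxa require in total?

Character polarity is set by the outgroup: the derived state is whichever differs from the outgroup's state, so for III the derived state is 'no', and for the remaining characters it is 'yes'.
I (derived state 'yes') is unique to Therella (autapomorphy; uninformative for grouping).
II (derived state 'yes') is shared by Ceratellus and Ophiites — a synapomorphy uniting that clade.
III (derived state 'no') is shared by Ceratellus, Ophiites, and Therella — a synapomorphy uniting that clade.
Most parsimonious ingroup topology: (Scleraria,(Therella,(Ceratellus,Ophiites))).
Changes per character on this tree: I: 1; II: 1; III: 1.
Total = 3.

3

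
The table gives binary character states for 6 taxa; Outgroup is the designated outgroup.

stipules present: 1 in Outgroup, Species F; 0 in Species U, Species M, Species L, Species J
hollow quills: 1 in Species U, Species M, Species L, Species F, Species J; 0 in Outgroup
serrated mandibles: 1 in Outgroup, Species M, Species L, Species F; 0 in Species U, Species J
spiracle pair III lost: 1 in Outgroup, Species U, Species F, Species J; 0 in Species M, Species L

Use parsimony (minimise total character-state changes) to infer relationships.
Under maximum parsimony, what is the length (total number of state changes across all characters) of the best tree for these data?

Character polarity is set by the outgroup: the derived state is whichever differs from the outgroup's state, so for stipules present, serrated mandibles, spiracle pair III lost the derived state is '0', and for the remaining characters it is '1'.
stipules present: derived state '0' in Species J, Species L, Species M, and Species U only — synapomorphy for {Species J, Species L, Species M, Species U}.
All ingroup taxa share the derived state '1' for hollow quills; it defines the ingroup but does not resolve relationships within it.
serrated mandibles (derived state '0') is shared by Species J and Species U — a synapomorphy uniting that clade.
spiracle pair III lost (derived state '0') is shared by Species L and Species M — a synapomorphy uniting that clade.
Most parsimonious ingroup topology: (((Species U,Species J),(Species M,Species L)),Species F).
Changes per character on this tree: stipules present: 1; hollow quills: 1; serrated mandibles: 1; spiracle pair III lost: 1.
Total = 4.

4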